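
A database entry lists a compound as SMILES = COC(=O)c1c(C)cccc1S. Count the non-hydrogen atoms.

Every atom symbol written in the SMILES (organic subset) is one heavy atom; implicit H are not written.
Heavy atoms by element → C:9, O:2, S:1.
Total: 12.

12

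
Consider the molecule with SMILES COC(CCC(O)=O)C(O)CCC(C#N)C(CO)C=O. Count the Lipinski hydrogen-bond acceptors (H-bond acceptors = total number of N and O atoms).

N atoms: 1; O atoms: 6.
Lipinski HBA = 1 + 6 = 7.

7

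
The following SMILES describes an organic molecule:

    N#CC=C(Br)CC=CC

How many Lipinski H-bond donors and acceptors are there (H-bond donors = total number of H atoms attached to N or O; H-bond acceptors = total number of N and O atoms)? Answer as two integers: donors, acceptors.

Donors: find every N or O and count the H atoms it carries.
  atom 1 (N): bond orders sum to 3 → 0 H
Lipinski HBD = 0.
Acceptors: N atoms = 1, O atoms = 0 → HBA = 1.

0, 1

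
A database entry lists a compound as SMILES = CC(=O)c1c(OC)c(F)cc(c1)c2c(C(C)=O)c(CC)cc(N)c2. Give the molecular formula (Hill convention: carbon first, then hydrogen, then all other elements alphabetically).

Walk through each heavy atom and fill implicit hydrogens from standard valence (C 4, N 3, O 2, S 2, halogen 1); for lowercase aromatic atoms, an aromatic c carries 1 H when it has two neighbours and 0 H with three, and aromatic n carries 0 H:
  atom 1: C, bond orders sum to 1 (valence 4) → 3 H
  atom 2: C, bond orders sum to 4 (valence 4) → 0 H
  atom 3: O, bond orders sum to 2 (valence 2) → 0 H
  atom 4: aromatic c, 3 neighbours → 0 H
  atom 5: aromatic c, 3 neighbours → 0 H
  atom 6: O, bond orders sum to 2 (valence 2) → 0 H
  atom 7: C, bond orders sum to 1 (valence 4) → 3 H
  atom 8: aromatic c, 3 neighbours → 0 H
  atom 9: F (halogen, monovalent) → 0 H
  atom 10: aromatic c, 2 neighbours → 1 H
  atom 11: aromatic c, 3 neighbours → 0 H
  atom 12: aromatic c, 2 neighbours → 1 H
  atom 13: aromatic c, 3 neighbours → 0 H
  atom 14: aromatic c, 3 neighbours → 0 H
  atom 15: C, bond orders sum to 4 (valence 4) → 0 H
  atom 16: C, bond orders sum to 1 (valence 4) → 3 H
  atom 17: O, bond orders sum to 2 (valence 2) → 0 H
  atom 18: aromatic c, 3 neighbours → 0 H
  atom 19: C, bond orders sum to 2 (valence 4) → 2 H
  atom 20: C, bond orders sum to 1 (valence 4) → 3 H
  atom 21: aromatic c, 2 neighbours → 1 H
  atom 22: aromatic c, 3 neighbours → 0 H
  atom 23: N, bond orders sum to 1 (valence 3) → 2 H
  atom 24: aromatic c, 2 neighbours → 1 H
Totals → C:19, H:20, F:1, N:1, O:3.

C19H20FNO3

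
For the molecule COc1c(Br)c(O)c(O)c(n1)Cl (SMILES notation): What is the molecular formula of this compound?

Walk through each heavy atom and fill implicit hydrogens from standard valence (C 4, N 3, O 2, S 2, halogen 1); for lowercase aromatic atoms, an aromatic c carries 1 H when it has two neighbours and 0 H with three, and aromatic n carries 0 H:
  atom 1: C, bond orders sum to 1 (valence 4) → 3 H
  atom 2: O, bond orders sum to 2 (valence 2) → 0 H
  atom 3: aromatic c, 3 neighbours → 0 H
  atom 4: aromatic c, 3 neighbours → 0 H
  atom 5: Br (halogen, monovalent) → 0 H
  atom 6: aromatic c, 3 neighbours → 0 H
  atom 7: O, bond orders sum to 1 (valence 2) → 1 H
  atom 8: aromatic c, 3 neighbours → 0 H
  atom 9: O, bond orders sum to 1 (valence 2) → 1 H
  atom 10: aromatic c, 3 neighbours → 0 H
  atom 11: aromatic n, 2 neighbours → 0 H
  atom 12: Cl (halogen, monovalent) → 0 H
Totals → C:6, H:5, Br:1, Cl:1, N:1, O:3.

C6H5BrClNO3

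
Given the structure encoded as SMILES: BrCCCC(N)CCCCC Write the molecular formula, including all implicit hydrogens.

Walk through each heavy atom and fill implicit hydrogens from standard valence (C 4, N 3, O 2, S 2, halogen 1):
  atom 1: Br (halogen, monovalent) → 0 H
  atom 2: C, bond orders sum to 2 (valence 4) → 2 H
  atom 3: C, bond orders sum to 2 (valence 4) → 2 H
  atom 4: C, bond orders sum to 2 (valence 4) → 2 H
  atom 5: C, bond orders sum to 3 (valence 4) → 1 H
  atom 6: N, bond orders sum to 1 (valence 3) → 2 H
  atom 7: C, bond orders sum to 2 (valence 4) → 2 H
  atom 8: C, bond orders sum to 2 (valence 4) → 2 H
  atom 9: C, bond orders sum to 2 (valence 4) → 2 H
  atom 10: C, bond orders sum to 2 (valence 4) → 2 H
  atom 11: C, bond orders sum to 1 (valence 4) → 3 H
Totals → C:9, H:20, Br:1, N:1.

C9H20BrN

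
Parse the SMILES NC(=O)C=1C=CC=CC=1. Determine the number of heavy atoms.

Every atom symbol written in the SMILES (organic subset) is one heavy atom; implicit H are not written.
Heavy atoms by element → C:7, N:1, O:1.
Total: 9.

9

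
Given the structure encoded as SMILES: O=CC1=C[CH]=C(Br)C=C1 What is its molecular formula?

C7H5BrO

Walk through each heavy atom and fill implicit hydrogens from standard valence (C 4, N 3, O 2, S 2, halogen 1):
  atom 1: O, bond orders sum to 2 (valence 2) → 0 H
  atom 2: C, bond orders sum to 3 (valence 4) → 1 H
  atom 3: C, bond orders sum to 4 (valence 4) → 0 H
  atom 4: C, bond orders sum to 3 (valence 4) → 1 H
  atom 5: C with explicit H count 1
  atom 6: C, bond orders sum to 4 (valence 4) → 0 H
  atom 7: Br (halogen, monovalent) → 0 H
  atom 8: C, bond orders sum to 3 (valence 4) → 1 H
  atom 9: C, bond orders sum to 3 (valence 4) → 1 H
Totals → C:7, H:5, Br:1, O:1.
In Hill order: C7H5BrO.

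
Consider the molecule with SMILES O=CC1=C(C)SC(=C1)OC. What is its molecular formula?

Walk through each heavy atom and fill implicit hydrogens from standard valence (C 4, N 3, O 2, S 2, halogen 1):
  atom 1: O, bond orders sum to 2 (valence 2) → 0 H
  atom 2: C, bond orders sum to 3 (valence 4) → 1 H
  atom 3: C, bond orders sum to 4 (valence 4) → 0 H
  atom 4: C, bond orders sum to 4 (valence 4) → 0 H
  atom 5: C, bond orders sum to 1 (valence 4) → 3 H
  atom 6: S, bond orders sum to 2 (valence 2) → 0 H
  atom 7: C, bond orders sum to 4 (valence 4) → 0 H
  atom 8: C, bond orders sum to 3 (valence 4) → 1 H
  atom 9: O, bond orders sum to 2 (valence 2) → 0 H
  atom 10: C, bond orders sum to 1 (valence 4) → 3 H
Totals → C:7, H:8, O:2, S:1.

C7H8O2S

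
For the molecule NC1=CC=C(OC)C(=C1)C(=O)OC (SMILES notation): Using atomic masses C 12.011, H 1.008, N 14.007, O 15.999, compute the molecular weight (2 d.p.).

181.19 g/mol

First, the molecular formula is C9H11NO3 (counting implicit H from valence).
  C: 9 × 12.011 = 108.099
  H: 11 × 1.008 = 11.088
  N: 1 × 14.007 = 14.007
  O: 3 × 15.999 = 47.997
Sum: 9×12.011 + 11×1.008 + 1×14.007 + 3×15.999 = 181.191 → 181.19 g/mol.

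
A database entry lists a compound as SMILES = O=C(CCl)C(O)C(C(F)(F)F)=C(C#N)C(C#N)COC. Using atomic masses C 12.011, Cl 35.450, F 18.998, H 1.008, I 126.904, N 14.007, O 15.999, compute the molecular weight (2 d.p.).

First, the molecular formula is C11H10ClF3N2O3 (counting implicit H from valence).
  C: 11 × 12.011 = 132.121
  Cl: 1 × 35.450 = 35.450
  F: 3 × 18.998 = 56.994
  H: 10 × 1.008 = 10.080
  N: 2 × 14.007 = 28.014
  O: 3 × 15.999 = 47.997
Sum: 11×12.011 + 1×35.450 + 3×18.998 + 10×1.008 + 2×14.007 + 3×15.999 = 310.656 → 310.66 g/mol.

310.66 g/mol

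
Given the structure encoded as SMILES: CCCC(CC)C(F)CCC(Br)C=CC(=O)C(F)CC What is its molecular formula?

Walk through each heavy atom and fill implicit hydrogens from standard valence (C 4, N 3, O 2, S 2, halogen 1):
  atom 1: C, bond orders sum to 1 (valence 4) → 3 H
  atom 2: C, bond orders sum to 2 (valence 4) → 2 H
  atom 3: C, bond orders sum to 2 (valence 4) → 2 H
  atom 4: C, bond orders sum to 3 (valence 4) → 1 H
  atom 5: C, bond orders sum to 2 (valence 4) → 2 H
  atom 6: C, bond orders sum to 1 (valence 4) → 3 H
  atom 7: C, bond orders sum to 3 (valence 4) → 1 H
  atom 8: F (halogen, monovalent) → 0 H
  atom 9: C, bond orders sum to 2 (valence 4) → 2 H
  atom 10: C, bond orders sum to 2 (valence 4) → 2 H
  atom 11: C, bond orders sum to 3 (valence 4) → 1 H
  atom 12: Br (halogen, monovalent) → 0 H
  atom 13: C, bond orders sum to 3 (valence 4) → 1 H
  atom 14: C, bond orders sum to 3 (valence 4) → 1 H
  atom 15: C, bond orders sum to 4 (valence 4) → 0 H
  atom 16: O, bond orders sum to 2 (valence 2) → 0 H
  atom 17: C, bond orders sum to 3 (valence 4) → 1 H
  atom 18: F (halogen, monovalent) → 0 H
  atom 19: C, bond orders sum to 2 (valence 4) → 2 H
  atom 20: C, bond orders sum to 1 (valence 4) → 3 H
Totals → C:16, H:27, Br:1, F:2, O:1.
In Hill order: C16H27BrF2O.

C16H27BrF2O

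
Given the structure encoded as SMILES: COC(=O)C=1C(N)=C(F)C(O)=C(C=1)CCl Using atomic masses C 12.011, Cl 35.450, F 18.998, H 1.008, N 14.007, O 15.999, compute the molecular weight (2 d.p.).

233.62 g/mol

First, the molecular formula is C9H9ClFNO3 (counting implicit H from valence).
  C: 9 × 12.011 = 108.099
  Cl: 1 × 35.450 = 35.450
  F: 1 × 18.998 = 18.998
  H: 9 × 1.008 = 9.072
  N: 1 × 14.007 = 14.007
  O: 3 × 15.999 = 47.997
Sum: 9×12.011 + 1×35.450 + 1×18.998 + 9×1.008 + 1×14.007 + 3×15.999 = 233.623 → 233.62 g/mol.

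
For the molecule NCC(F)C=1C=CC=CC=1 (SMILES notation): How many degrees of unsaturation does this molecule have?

4

Degree of unsaturation = (number of rings) + (number of π bonds).
Ring closures in the SMILES: 1.
π bonds: 3 double bonds (each 1 DoU) → 3 DoU from unsaturation.
Total DoU = 1 + 3 = 4.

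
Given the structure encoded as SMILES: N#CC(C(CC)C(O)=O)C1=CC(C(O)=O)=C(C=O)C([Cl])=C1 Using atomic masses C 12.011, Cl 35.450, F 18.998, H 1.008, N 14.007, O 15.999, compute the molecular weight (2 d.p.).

309.70 g/mol

First, the molecular formula is C14H12ClNO5 (counting implicit H from valence).
  C: 14 × 12.011 = 168.154
  Cl: 1 × 35.450 = 35.450
  H: 12 × 1.008 = 12.096
  N: 1 × 14.007 = 14.007
  O: 5 × 15.999 = 79.995
Sum: 14×12.011 + 1×35.450 + 12×1.008 + 1×14.007 + 5×15.999 = 309.702 → 309.70 g/mol.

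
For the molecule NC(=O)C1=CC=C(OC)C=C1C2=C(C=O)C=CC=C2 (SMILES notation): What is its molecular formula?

Walk through each heavy atom and fill implicit hydrogens from standard valence (C 4, N 3, O 2, S 2, halogen 1):
  atom 1: N, bond orders sum to 1 (valence 3) → 2 H
  atom 2: C, bond orders sum to 4 (valence 4) → 0 H
  atom 3: O, bond orders sum to 2 (valence 2) → 0 H
  atom 4: C, bond orders sum to 4 (valence 4) → 0 H
  atom 5: C, bond orders sum to 3 (valence 4) → 1 H
  atom 6: C, bond orders sum to 3 (valence 4) → 1 H
  atom 7: C, bond orders sum to 4 (valence 4) → 0 H
  atom 8: O, bond orders sum to 2 (valence 2) → 0 H
  atom 9: C, bond orders sum to 1 (valence 4) → 3 H
  atom 10: C, bond orders sum to 3 (valence 4) → 1 H
  atom 11: C, bond orders sum to 4 (valence 4) → 0 H
  atom 12: C, bond orders sum to 4 (valence 4) → 0 H
  atom 13: C, bond orders sum to 4 (valence 4) → 0 H
  atom 14: C, bond orders sum to 3 (valence 4) → 1 H
  atom 15: O, bond orders sum to 2 (valence 2) → 0 H
  atom 16: C, bond orders sum to 3 (valence 4) → 1 H
  atom 17: C, bond orders sum to 3 (valence 4) → 1 H
  atom 18: C, bond orders sum to 3 (valence 4) → 1 H
  atom 19: C, bond orders sum to 3 (valence 4) → 1 H
Totals → C:15, H:13, N:1, O:3.

C15H13NO3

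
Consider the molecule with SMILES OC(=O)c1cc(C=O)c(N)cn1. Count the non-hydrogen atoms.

Every atom symbol written in the SMILES (organic subset) is one heavy atom; implicit H are not written.
Heavy atoms by element → C:7, N:2, O:3.
Total: 12.

12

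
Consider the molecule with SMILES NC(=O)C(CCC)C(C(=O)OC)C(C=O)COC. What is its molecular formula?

Walk through each heavy atom and fill implicit hydrogens from standard valence (C 4, N 3, O 2, S 2, halogen 1):
  atom 1: N, bond orders sum to 1 (valence 3) → 2 H
  atom 2: C, bond orders sum to 4 (valence 4) → 0 H
  atom 3: O, bond orders sum to 2 (valence 2) → 0 H
  atom 4: C, bond orders sum to 3 (valence 4) → 1 H
  atom 5: C, bond orders sum to 2 (valence 4) → 2 H
  atom 6: C, bond orders sum to 2 (valence 4) → 2 H
  atom 7: C, bond orders sum to 1 (valence 4) → 3 H
  atom 8: C, bond orders sum to 3 (valence 4) → 1 H
  atom 9: C, bond orders sum to 4 (valence 4) → 0 H
  atom 10: O, bond orders sum to 2 (valence 2) → 0 H
  atom 11: O, bond orders sum to 2 (valence 2) → 0 H
  atom 12: C, bond orders sum to 1 (valence 4) → 3 H
  atom 13: C, bond orders sum to 3 (valence 4) → 1 H
  atom 14: C, bond orders sum to 3 (valence 4) → 1 H
  atom 15: O, bond orders sum to 2 (valence 2) → 0 H
  atom 16: C, bond orders sum to 2 (valence 4) → 2 H
  atom 17: O, bond orders sum to 2 (valence 2) → 0 H
  atom 18: C, bond orders sum to 1 (valence 4) → 3 H
Totals → C:12, H:21, N:1, O:5.

C12H21NO5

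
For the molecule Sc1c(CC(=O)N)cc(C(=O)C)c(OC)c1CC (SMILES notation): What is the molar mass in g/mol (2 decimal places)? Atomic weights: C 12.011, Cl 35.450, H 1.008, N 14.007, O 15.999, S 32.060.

267.34 g/mol

First, the molecular formula is C13H17NO3S (counting implicit H from valence).
  C: 13 × 12.011 = 156.143
  H: 17 × 1.008 = 17.136
  N: 1 × 14.007 = 14.007
  O: 3 × 15.999 = 47.997
  S: 1 × 32.060 = 32.060
Sum: 13×12.011 + 17×1.008 + 1×14.007 + 3×15.999 + 1×32.060 = 267.343 → 267.34 g/mol.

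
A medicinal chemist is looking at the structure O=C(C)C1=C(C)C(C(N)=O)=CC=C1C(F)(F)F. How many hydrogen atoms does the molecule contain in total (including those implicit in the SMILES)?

Walk through each heavy atom and fill implicit hydrogens from standard valence (C 4, N 3, O 2, S 2, halogen 1):
  atom 1: O, bond orders sum to 2 (valence 2) → 0 H
  atom 2: C, bond orders sum to 4 (valence 4) → 0 H
  atom 3: C, bond orders sum to 1 (valence 4) → 3 H
  atom 4: C, bond orders sum to 4 (valence 4) → 0 H
  atom 5: C, bond orders sum to 4 (valence 4) → 0 H
  atom 6: C, bond orders sum to 1 (valence 4) → 3 H
  atom 7: C, bond orders sum to 4 (valence 4) → 0 H
  atom 8: C, bond orders sum to 4 (valence 4) → 0 H
  atom 9: N, bond orders sum to 1 (valence 3) → 2 H
  atom 10: O, bond orders sum to 2 (valence 2) → 0 H
  atom 11: C, bond orders sum to 3 (valence 4) → 1 H
  atom 12: C, bond orders sum to 3 (valence 4) → 1 H
  atom 13: C, bond orders sum to 4 (valence 4) → 0 H
  atom 14: C, bond orders sum to 4 (valence 4) → 0 H
  atom 15: F (halogen, monovalent) → 0 H
  atom 16: F (halogen, monovalent) → 0 H
  atom 17: F (halogen, monovalent) → 0 H
Total hydrogens: 10.

10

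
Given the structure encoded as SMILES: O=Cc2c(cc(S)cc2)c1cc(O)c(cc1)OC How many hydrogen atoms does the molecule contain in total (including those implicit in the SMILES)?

Walk through each heavy atom and fill implicit hydrogens from standard valence (C 4, N 3, O 2, S 2, halogen 1); for lowercase aromatic atoms, an aromatic c carries 1 H when it has two neighbours and 0 H with three, and aromatic n carries 0 H:
  atom 1: O, bond orders sum to 2 (valence 2) → 0 H
  atom 2: C, bond orders sum to 3 (valence 4) → 1 H
  atom 3: aromatic c, 3 neighbours → 0 H
  atom 4: aromatic c, 3 neighbours → 0 H
  atom 5: aromatic c, 2 neighbours → 1 H
  atom 6: aromatic c, 3 neighbours → 0 H
  atom 7: S, bond orders sum to 1 (valence 2) → 1 H
  atom 8: aromatic c, 2 neighbours → 1 H
  atom 9: aromatic c, 2 neighbours → 1 H
  atom 10: aromatic c, 3 neighbours → 0 H
  atom 11: aromatic c, 2 neighbours → 1 H
  atom 12: aromatic c, 3 neighbours → 0 H
  atom 13: O, bond orders sum to 1 (valence 2) → 1 H
  atom 14: aromatic c, 3 neighbours → 0 H
  atom 15: aromatic c, 2 neighbours → 1 H
  atom 16: aromatic c, 2 neighbours → 1 H
  atom 17: O, bond orders sum to 2 (valence 2) → 0 H
  atom 18: C, bond orders sum to 1 (valence 4) → 3 H
Total hydrogens: 12.

12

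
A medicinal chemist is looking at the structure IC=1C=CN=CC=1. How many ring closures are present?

In SMILES, each pair of matching ring-closure digits denotes one ring-closing bond; the number of such bonds equals the number of independent rings.
Ring-closure bonds here: 1.

1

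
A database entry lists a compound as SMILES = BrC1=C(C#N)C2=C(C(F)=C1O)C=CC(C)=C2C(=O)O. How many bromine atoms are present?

1

Scan the SMILES for Br atoms (remember two-letter symbols like Cl and Br are single atoms).
Bromine count: 1.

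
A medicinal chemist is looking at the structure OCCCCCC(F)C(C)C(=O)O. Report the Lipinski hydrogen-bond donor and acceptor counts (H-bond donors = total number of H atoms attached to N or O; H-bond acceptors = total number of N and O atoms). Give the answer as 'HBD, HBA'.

Donors: find every N or O and count the H atoms it carries.
  atom 1 (O): bond orders sum to 1 → 1 H
  atom 12 (O): bond orders sum to 2 → 0 H
  atom 13 (O): bond orders sum to 1 → 1 H
Lipinski HBD = 2.
Acceptors: N atoms = 0, O atoms = 3 → HBA = 3.

2, 3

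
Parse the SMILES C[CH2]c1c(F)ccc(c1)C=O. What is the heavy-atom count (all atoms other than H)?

Every atom symbol written in the SMILES (organic subset) is one heavy atom; implicit H are not written.
Heavy atoms by element → C:9, F:1, O:1.
Total: 11.

11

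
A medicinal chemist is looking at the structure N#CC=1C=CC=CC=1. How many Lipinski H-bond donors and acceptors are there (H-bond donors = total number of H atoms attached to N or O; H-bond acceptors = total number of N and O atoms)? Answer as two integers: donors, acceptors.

Donors: find every N or O and count the H atoms it carries.
  atom 1 (N): bond orders sum to 3 → 0 H
Lipinski HBD = 0.
Acceptors: N atoms = 1, O atoms = 0 → HBA = 1.

0, 1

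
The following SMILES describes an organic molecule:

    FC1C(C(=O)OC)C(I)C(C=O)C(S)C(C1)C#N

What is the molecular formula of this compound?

C11H13FINO3S

Walk through each heavy atom and fill implicit hydrogens from standard valence (C 4, N 3, O 2, S 2, halogen 1):
  atom 1: F (halogen, monovalent) → 0 H
  atom 2: C, bond orders sum to 3 (valence 4) → 1 H
  atom 3: C, bond orders sum to 3 (valence 4) → 1 H
  atom 4: C, bond orders sum to 4 (valence 4) → 0 H
  atom 5: O, bond orders sum to 2 (valence 2) → 0 H
  atom 6: O, bond orders sum to 2 (valence 2) → 0 H
  atom 7: C, bond orders sum to 1 (valence 4) → 3 H
  atom 8: C, bond orders sum to 3 (valence 4) → 1 H
  atom 9: I (halogen, monovalent) → 0 H
  atom 10: C, bond orders sum to 3 (valence 4) → 1 H
  atom 11: C, bond orders sum to 3 (valence 4) → 1 H
  atom 12: O, bond orders sum to 2 (valence 2) → 0 H
  atom 13: C, bond orders sum to 3 (valence 4) → 1 H
  atom 14: S, bond orders sum to 1 (valence 2) → 1 H
  atom 15: C, bond orders sum to 3 (valence 4) → 1 H
  atom 16: C, bond orders sum to 2 (valence 4) → 2 H
  atom 17: C, bond orders sum to 4 (valence 4) → 0 H
  atom 18: N, bond orders sum to 3 (valence 3) → 0 H
Totals → C:11, H:13, F:1, I:1, N:1, O:3, S:1.
In Hill order: C11H13FINO3S.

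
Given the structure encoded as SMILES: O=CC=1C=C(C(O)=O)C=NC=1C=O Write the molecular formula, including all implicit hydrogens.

C8H5NO4

Walk through each heavy atom and fill implicit hydrogens from standard valence (C 4, N 3, O 2, S 2, halogen 1):
  atom 1: O, bond orders sum to 2 (valence 2) → 0 H
  atom 2: C, bond orders sum to 3 (valence 4) → 1 H
  atom 3: C, bond orders sum to 4 (valence 4) → 0 H
  atom 4: C, bond orders sum to 3 (valence 4) → 1 H
  atom 5: C, bond orders sum to 4 (valence 4) → 0 H
  atom 6: C, bond orders sum to 4 (valence 4) → 0 H
  atom 7: O, bond orders sum to 1 (valence 2) → 1 H
  atom 8: O, bond orders sum to 2 (valence 2) → 0 H
  atom 9: C, bond orders sum to 3 (valence 4) → 1 H
  atom 10: N, bond orders sum to 3 (valence 3) → 0 H
  atom 11: C, bond orders sum to 4 (valence 4) → 0 H
  atom 12: C, bond orders sum to 3 (valence 4) → 1 H
  atom 13: O, bond orders sum to 2 (valence 2) → 0 H
Totals → C:8, H:5, N:1, O:4.
In Hill order: C8H5NO4.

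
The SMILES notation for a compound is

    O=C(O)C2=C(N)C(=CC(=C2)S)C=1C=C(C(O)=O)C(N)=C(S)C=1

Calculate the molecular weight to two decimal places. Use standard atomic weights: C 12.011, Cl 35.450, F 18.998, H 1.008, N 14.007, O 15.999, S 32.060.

336.38 g/mol

First, the molecular formula is C14H12N2O4S2 (counting implicit H from valence).
  C: 14 × 12.011 = 168.154
  H: 12 × 1.008 = 12.096
  N: 2 × 14.007 = 28.014
  O: 4 × 15.999 = 63.996
  S: 2 × 32.060 = 64.120
Sum: 14×12.011 + 12×1.008 + 2×14.007 + 4×15.999 + 2×32.060 = 336.380 → 336.38 g/mol.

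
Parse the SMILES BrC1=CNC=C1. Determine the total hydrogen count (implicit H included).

Walk through each heavy atom and fill implicit hydrogens from standard valence (C 4, N 3, O 2, S 2, halogen 1):
  atom 1: Br (halogen, monovalent) → 0 H
  atom 2: C, bond orders sum to 4 (valence 4) → 0 H
  atom 3: C, bond orders sum to 3 (valence 4) → 1 H
  atom 4: N, bond orders sum to 2 (valence 3) → 1 H
  atom 5: C, bond orders sum to 3 (valence 4) → 1 H
  atom 6: C, bond orders sum to 3 (valence 4) → 1 H
Total hydrogens: 4.

4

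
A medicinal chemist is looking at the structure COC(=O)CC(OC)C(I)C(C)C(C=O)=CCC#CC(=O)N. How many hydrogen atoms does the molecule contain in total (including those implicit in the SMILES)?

20

Walk through each heavy atom and fill implicit hydrogens from standard valence (C 4, N 3, O 2, S 2, halogen 1):
  atom 1: C, bond orders sum to 1 (valence 4) → 3 H
  atom 2: O, bond orders sum to 2 (valence 2) → 0 H
  atom 3: C, bond orders sum to 4 (valence 4) → 0 H
  atom 4: O, bond orders sum to 2 (valence 2) → 0 H
  atom 5: C, bond orders sum to 2 (valence 4) → 2 H
  atom 6: C, bond orders sum to 3 (valence 4) → 1 H
  atom 7: O, bond orders sum to 2 (valence 2) → 0 H
  atom 8: C, bond orders sum to 1 (valence 4) → 3 H
  atom 9: C, bond orders sum to 3 (valence 4) → 1 H
  atom 10: I (halogen, monovalent) → 0 H
  atom 11: C, bond orders sum to 3 (valence 4) → 1 H
  atom 12: C, bond orders sum to 1 (valence 4) → 3 H
  atom 13: C, bond orders sum to 4 (valence 4) → 0 H
  atom 14: C, bond orders sum to 3 (valence 4) → 1 H
  atom 15: O, bond orders sum to 2 (valence 2) → 0 H
  atom 16: C, bond orders sum to 3 (valence 4) → 1 H
  atom 17: C, bond orders sum to 2 (valence 4) → 2 H
  atom 18: C, bond orders sum to 4 (valence 4) → 0 H
  atom 19: C, bond orders sum to 4 (valence 4) → 0 H
  atom 20: C, bond orders sum to 4 (valence 4) → 0 H
  atom 21: O, bond orders sum to 2 (valence 2) → 0 H
  atom 22: N, bond orders sum to 1 (valence 3) → 2 H
Total hydrogens: 20.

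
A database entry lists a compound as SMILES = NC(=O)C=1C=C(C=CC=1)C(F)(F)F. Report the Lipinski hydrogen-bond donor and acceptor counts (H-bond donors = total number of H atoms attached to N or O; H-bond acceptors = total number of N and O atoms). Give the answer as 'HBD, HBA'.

2, 2

Donors: find every N or O and count the H atoms it carries.
  atom 1 (N): bond orders sum to 1 → 2 H
  atom 3 (O): bond orders sum to 2 → 0 H
Lipinski HBD = 2.
Acceptors: N atoms = 1, O atoms = 1 → HBA = 2.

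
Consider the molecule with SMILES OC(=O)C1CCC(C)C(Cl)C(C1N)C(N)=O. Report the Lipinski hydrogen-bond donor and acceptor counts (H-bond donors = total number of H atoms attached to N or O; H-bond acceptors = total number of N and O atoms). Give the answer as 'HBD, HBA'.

5, 5

Donors: find every N or O and count the H atoms it carries.
  atom 1 (O): bond orders sum to 1 → 1 H
  atom 3 (O): bond orders sum to 2 → 0 H
  atom 13 (N): bond orders sum to 1 → 2 H
  atom 15 (N): bond orders sum to 1 → 2 H
  atom 16 (O): bond orders sum to 2 → 0 H
Lipinski HBD = 5.
Acceptors: N atoms = 2, O atoms = 3 → HBA = 5.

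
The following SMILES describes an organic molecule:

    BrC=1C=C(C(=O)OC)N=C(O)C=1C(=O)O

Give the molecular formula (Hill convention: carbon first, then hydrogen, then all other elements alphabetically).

C8H6BrNO5

Walk through each heavy atom and fill implicit hydrogens from standard valence (C 4, N 3, O 2, S 2, halogen 1):
  atom 1: Br (halogen, monovalent) → 0 H
  atom 2: C, bond orders sum to 4 (valence 4) → 0 H
  atom 3: C, bond orders sum to 3 (valence 4) → 1 H
  atom 4: C, bond orders sum to 4 (valence 4) → 0 H
  atom 5: C, bond orders sum to 4 (valence 4) → 0 H
  atom 6: O, bond orders sum to 2 (valence 2) → 0 H
  atom 7: O, bond orders sum to 2 (valence 2) → 0 H
  atom 8: C, bond orders sum to 1 (valence 4) → 3 H
  atom 9: N, bond orders sum to 3 (valence 3) → 0 H
  atom 10: C, bond orders sum to 4 (valence 4) → 0 H
  atom 11: O, bond orders sum to 1 (valence 2) → 1 H
  atom 12: C, bond orders sum to 4 (valence 4) → 0 H
  atom 13: C, bond orders sum to 4 (valence 4) → 0 H
  atom 14: O, bond orders sum to 2 (valence 2) → 0 H
  atom 15: O, bond orders sum to 1 (valence 2) → 1 H
Totals → C:8, H:6, Br:1, N:1, O:5.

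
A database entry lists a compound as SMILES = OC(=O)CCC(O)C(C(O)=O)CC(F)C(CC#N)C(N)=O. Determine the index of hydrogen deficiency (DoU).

5

Molecular formula: C12H17FN2O6.
DoU = (2C + 2 + N − H − X) / 2, where X is the halogen count and O/S are ignored.
    = (2·12 + 2 + 2 − 17 − 1) / 2 = 10 / 2 = 5.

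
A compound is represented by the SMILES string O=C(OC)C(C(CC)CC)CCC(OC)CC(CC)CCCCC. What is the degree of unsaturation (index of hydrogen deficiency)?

Degree of unsaturation = (number of rings) + (number of π bonds).
Ring closures in the SMILES: 0.
π bonds: 1 double bond (each 1 DoU) → 1 DoU from unsaturation.
Total DoU = 0 + 1 = 1.

1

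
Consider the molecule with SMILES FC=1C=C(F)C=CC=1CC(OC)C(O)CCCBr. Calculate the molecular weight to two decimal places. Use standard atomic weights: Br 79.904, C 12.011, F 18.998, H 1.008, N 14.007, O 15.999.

323.18 g/mol

First, the molecular formula is C13H17BrF2O2 (counting implicit H from valence).
  Br: 1 × 79.904 = 79.904
  C: 13 × 12.011 = 156.143
  F: 2 × 18.998 = 37.996
  H: 17 × 1.008 = 17.136
  O: 2 × 15.999 = 31.998
Sum: 1×79.904 + 13×12.011 + 2×18.998 + 17×1.008 + 2×15.999 = 323.177 → 323.18 g/mol.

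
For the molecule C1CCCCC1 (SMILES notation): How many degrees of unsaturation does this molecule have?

1

Molecular formula: C6H12.
DoU = (2C + 2 + N − H − X) / 2, where X is the halogen count and O/S are ignored.
    = (2·6 + 2 + 0 − 12 − 0) / 2 = 2 / 2 = 1.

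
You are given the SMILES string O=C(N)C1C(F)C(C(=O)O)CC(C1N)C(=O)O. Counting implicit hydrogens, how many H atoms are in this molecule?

Walk through each heavy atom and fill implicit hydrogens from standard valence (C 4, N 3, O 2, S 2, halogen 1):
  atom 1: O, bond orders sum to 2 (valence 2) → 0 H
  atom 2: C, bond orders sum to 4 (valence 4) → 0 H
  atom 3: N, bond orders sum to 1 (valence 3) → 2 H
  atom 4: C, bond orders sum to 3 (valence 4) → 1 H
  atom 5: C, bond orders sum to 3 (valence 4) → 1 H
  atom 6: F (halogen, monovalent) → 0 H
  atom 7: C, bond orders sum to 3 (valence 4) → 1 H
  atom 8: C, bond orders sum to 4 (valence 4) → 0 H
  atom 9: O, bond orders sum to 2 (valence 2) → 0 H
  atom 10: O, bond orders sum to 1 (valence 2) → 1 H
  atom 11: C, bond orders sum to 2 (valence 4) → 2 H
  atom 12: C, bond orders sum to 3 (valence 4) → 1 H
  atom 13: C, bond orders sum to 3 (valence 4) → 1 H
  atom 14: N, bond orders sum to 1 (valence 3) → 2 H
  atom 15: C, bond orders sum to 4 (valence 4) → 0 H
  atom 16: O, bond orders sum to 2 (valence 2) → 0 H
  atom 17: O, bond orders sum to 1 (valence 2) → 1 H
Total hydrogens: 13.

13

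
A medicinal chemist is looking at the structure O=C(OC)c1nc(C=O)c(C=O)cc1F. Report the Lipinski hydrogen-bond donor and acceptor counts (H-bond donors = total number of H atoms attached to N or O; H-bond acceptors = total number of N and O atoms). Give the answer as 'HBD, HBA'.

0, 5

Donors: find every N or O and count the H atoms it carries.
  atom 1 (O): bond orders sum to 2 → 0 H
  atom 3 (O): bond orders sum to 2 → 0 H
  atom 6 (N): bond orders sum to 3 → 0 H
  atom 9 (O): bond orders sum to 2 → 0 H
  atom 12 (O): bond orders sum to 2 → 0 H
Lipinski HBD = 0.
Acceptors: N atoms = 1, O atoms = 4 → HBA = 5.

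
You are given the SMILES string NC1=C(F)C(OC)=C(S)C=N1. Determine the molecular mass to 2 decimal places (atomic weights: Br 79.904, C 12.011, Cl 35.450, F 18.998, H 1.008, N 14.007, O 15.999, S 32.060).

174.19 g/mol

First, the molecular formula is C6H7FN2OS (counting implicit H from valence).
  C: 6 × 12.011 = 72.066
  F: 1 × 18.998 = 18.998
  H: 7 × 1.008 = 7.056
  N: 2 × 14.007 = 28.014
  O: 1 × 15.999 = 15.999
  S: 1 × 32.060 = 32.060
Sum: 6×12.011 + 1×18.998 + 7×1.008 + 2×14.007 + 1×15.999 + 1×32.060 = 174.193 → 174.19 g/mol.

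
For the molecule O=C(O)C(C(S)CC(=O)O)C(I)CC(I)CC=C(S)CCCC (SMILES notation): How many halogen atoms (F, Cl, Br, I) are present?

Halogen atoms appear at heavy-atom positions 12, 15 (2×I).
Other groups present: 1 alkene, 2 carboxylic acid, 2 thiol.
Halogen count: 2.

2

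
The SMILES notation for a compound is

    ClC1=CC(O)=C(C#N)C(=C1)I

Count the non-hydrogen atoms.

11

Every atom symbol written in the SMILES (organic subset) is one heavy atom; implicit H are not written.
Heavy atoms by element → C:7, Cl:1, I:1, N:1, O:1.
Total: 11.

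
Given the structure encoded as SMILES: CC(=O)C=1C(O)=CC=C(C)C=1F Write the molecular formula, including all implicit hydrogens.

C9H9FO2

Walk through each heavy atom and fill implicit hydrogens from standard valence (C 4, N 3, O 2, S 2, halogen 1):
  atom 1: C, bond orders sum to 1 (valence 4) → 3 H
  atom 2: C, bond orders sum to 4 (valence 4) → 0 H
  atom 3: O, bond orders sum to 2 (valence 2) → 0 H
  atom 4: C, bond orders sum to 4 (valence 4) → 0 H
  atom 5: C, bond orders sum to 4 (valence 4) → 0 H
  atom 6: O, bond orders sum to 1 (valence 2) → 1 H
  atom 7: C, bond orders sum to 3 (valence 4) → 1 H
  atom 8: C, bond orders sum to 3 (valence 4) → 1 H
  atom 9: C, bond orders sum to 4 (valence 4) → 0 H
  atom 10: C, bond orders sum to 1 (valence 4) → 3 H
  atom 11: C, bond orders sum to 4 (valence 4) → 0 H
  atom 12: F (halogen, monovalent) → 0 H
Totals → C:9, H:9, F:1, O:2.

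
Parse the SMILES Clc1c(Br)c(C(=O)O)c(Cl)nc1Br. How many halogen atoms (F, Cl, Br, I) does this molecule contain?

Halogen atoms appear at heavy-atom positions 1, 4, 10, 13 (2×Br, 2×Cl).
Other groups present: 1 carboxylic acid.
Halogen count: 4.

4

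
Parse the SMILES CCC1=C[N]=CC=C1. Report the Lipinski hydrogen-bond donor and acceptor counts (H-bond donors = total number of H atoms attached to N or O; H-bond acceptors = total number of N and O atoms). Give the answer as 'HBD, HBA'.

0, 1

Donors: find every N or O and count the H atoms it carries.
  atom 5 (N): bond orders sum to 3 → 0 H
Lipinski HBD = 0.
Acceptors: N atoms = 1, O atoms = 0 → HBA = 1.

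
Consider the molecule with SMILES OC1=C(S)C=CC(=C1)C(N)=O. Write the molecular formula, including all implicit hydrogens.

C7H7NO2S

Walk through each heavy atom and fill implicit hydrogens from standard valence (C 4, N 3, O 2, S 2, halogen 1):
  atom 1: O, bond orders sum to 1 (valence 2) → 1 H
  atom 2: C, bond orders sum to 4 (valence 4) → 0 H
  atom 3: C, bond orders sum to 4 (valence 4) → 0 H
  atom 4: S, bond orders sum to 1 (valence 2) → 1 H
  atom 5: C, bond orders sum to 3 (valence 4) → 1 H
  atom 6: C, bond orders sum to 3 (valence 4) → 1 H
  atom 7: C, bond orders sum to 4 (valence 4) → 0 H
  atom 8: C, bond orders sum to 3 (valence 4) → 1 H
  atom 9: C, bond orders sum to 4 (valence 4) → 0 H
  atom 10: N, bond orders sum to 1 (valence 3) → 2 H
  atom 11: O, bond orders sum to 2 (valence 2) → 0 H
Totals → C:7, H:7, N:1, O:2, S:1.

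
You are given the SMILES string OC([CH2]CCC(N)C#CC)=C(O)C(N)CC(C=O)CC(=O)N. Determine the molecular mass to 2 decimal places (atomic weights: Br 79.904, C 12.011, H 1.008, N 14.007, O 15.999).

First, the molecular formula is C15H25N3O4 (counting implicit H from valence).
  C: 15 × 12.011 = 180.165
  H: 25 × 1.008 = 25.200
  N: 3 × 14.007 = 42.021
  O: 4 × 15.999 = 63.996
Sum: 15×12.011 + 25×1.008 + 3×14.007 + 4×15.999 = 311.382 → 311.38 g/mol.

311.38 g/mol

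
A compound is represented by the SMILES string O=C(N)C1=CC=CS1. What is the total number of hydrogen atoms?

Walk through each heavy atom and fill implicit hydrogens from standard valence (C 4, N 3, O 2, S 2, halogen 1):
  atom 1: O, bond orders sum to 2 (valence 2) → 0 H
  atom 2: C, bond orders sum to 4 (valence 4) → 0 H
  atom 3: N, bond orders sum to 1 (valence 3) → 2 H
  atom 4: C, bond orders sum to 4 (valence 4) → 0 H
  atom 5: C, bond orders sum to 3 (valence 4) → 1 H
  atom 6: C, bond orders sum to 3 (valence 4) → 1 H
  atom 7: C, bond orders sum to 3 (valence 4) → 1 H
  atom 8: S, bond orders sum to 2 (valence 2) → 0 H
Total hydrogens: 5.

5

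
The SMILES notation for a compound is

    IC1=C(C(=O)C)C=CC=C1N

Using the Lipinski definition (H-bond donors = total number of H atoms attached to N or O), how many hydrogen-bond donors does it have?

2

Donors: find every N or O and count the H atoms it carries.
  atom 5 (O): bond orders sum to 2 → 0 H
  atom 11 (N): bond orders sum to 1 → 2 H
Lipinski HBD = 2.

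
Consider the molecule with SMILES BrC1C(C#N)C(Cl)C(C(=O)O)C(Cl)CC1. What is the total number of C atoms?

9

Count every carbon token in the SMILES (each C, including those in ring-closure positions and inside branches).
Carbon count: 9.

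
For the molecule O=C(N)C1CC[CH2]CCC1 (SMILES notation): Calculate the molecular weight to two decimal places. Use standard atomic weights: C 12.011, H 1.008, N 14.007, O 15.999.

141.21 g/mol

First, the molecular formula is C8H15NO (counting implicit H from valence).
  C: 8 × 12.011 = 96.088
  H: 15 × 1.008 = 15.120
  N: 1 × 14.007 = 14.007
  O: 1 × 15.999 = 15.999
Sum: 8×12.011 + 15×1.008 + 1×14.007 + 1×15.999 = 141.214 → 141.21 g/mol.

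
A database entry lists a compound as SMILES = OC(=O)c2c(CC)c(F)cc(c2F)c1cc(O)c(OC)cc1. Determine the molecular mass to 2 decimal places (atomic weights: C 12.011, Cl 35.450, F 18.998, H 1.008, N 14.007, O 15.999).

308.28 g/mol

First, the molecular formula is C16H14F2O4 (counting implicit H from valence).
  C: 16 × 12.011 = 192.176
  F: 2 × 18.998 = 37.996
  H: 14 × 1.008 = 14.112
  O: 4 × 15.999 = 63.996
Sum: 16×12.011 + 2×18.998 + 14×1.008 + 4×15.999 = 308.280 → 308.28 g/mol.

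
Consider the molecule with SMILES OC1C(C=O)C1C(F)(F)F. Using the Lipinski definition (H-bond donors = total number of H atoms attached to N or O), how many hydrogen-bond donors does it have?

1

Donors: find every N or O and count the H atoms it carries.
  atom 1 (O): bond orders sum to 1 → 1 H
  atom 5 (O): bond orders sum to 2 → 0 H
Lipinski HBD = 1.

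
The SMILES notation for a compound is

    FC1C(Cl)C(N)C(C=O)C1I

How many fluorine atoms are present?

Scan the SMILES for F atoms (remember two-letter symbols like Cl and Br are single atoms).
Fluorine count: 1.

1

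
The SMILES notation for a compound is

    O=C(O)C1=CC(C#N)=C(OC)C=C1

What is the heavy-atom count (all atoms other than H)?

13

Every atom symbol written in the SMILES (organic subset) is one heavy atom; implicit H are not written.
Heavy atoms by element → C:9, N:1, O:3.
Total: 13.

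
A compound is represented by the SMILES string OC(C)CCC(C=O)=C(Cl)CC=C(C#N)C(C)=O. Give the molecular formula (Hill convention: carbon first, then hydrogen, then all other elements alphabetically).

Walk through each heavy atom and fill implicit hydrogens from standard valence (C 4, N 3, O 2, S 2, halogen 1):
  atom 1: O, bond orders sum to 1 (valence 2) → 1 H
  atom 2: C, bond orders sum to 3 (valence 4) → 1 H
  atom 3: C, bond orders sum to 1 (valence 4) → 3 H
  atom 4: C, bond orders sum to 2 (valence 4) → 2 H
  atom 5: C, bond orders sum to 2 (valence 4) → 2 H
  atom 6: C, bond orders sum to 4 (valence 4) → 0 H
  atom 7: C, bond orders sum to 3 (valence 4) → 1 H
  atom 8: O, bond orders sum to 2 (valence 2) → 0 H
  atom 9: C, bond orders sum to 4 (valence 4) → 0 H
  atom 10: Cl (halogen, monovalent) → 0 H
  atom 11: C, bond orders sum to 2 (valence 4) → 2 H
  atom 12: C, bond orders sum to 3 (valence 4) → 1 H
  atom 13: C, bond orders sum to 4 (valence 4) → 0 H
  atom 14: C, bond orders sum to 4 (valence 4) → 0 H
  atom 15: N, bond orders sum to 3 (valence 3) → 0 H
  atom 16: C, bond orders sum to 4 (valence 4) → 0 H
  atom 17: C, bond orders sum to 1 (valence 4) → 3 H
  atom 18: O, bond orders sum to 2 (valence 2) → 0 H
Totals → C:13, H:16, Cl:1, N:1, O:3.
In Hill order: C13H16ClNO3.

C13H16ClNO3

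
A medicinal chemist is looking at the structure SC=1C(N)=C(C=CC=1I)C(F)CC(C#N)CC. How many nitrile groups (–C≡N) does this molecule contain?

The nitrile motif appears at heavy-atom position 14 in the SMILES.
Other groups present: 1 primary amine, 1 thiol.
Nitrile count: 1.

1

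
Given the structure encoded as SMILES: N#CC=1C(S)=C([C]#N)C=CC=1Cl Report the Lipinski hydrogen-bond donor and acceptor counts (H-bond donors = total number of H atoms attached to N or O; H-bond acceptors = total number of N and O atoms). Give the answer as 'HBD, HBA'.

Donors: find every N or O and count the H atoms it carries.
  atom 1 (N): bond orders sum to 3 → 0 H
  atom 8 (N): bond orders sum to 3 → 0 H
Lipinski HBD = 0.
Acceptors: N atoms = 2, O atoms = 0 → HBA = 2.

0, 2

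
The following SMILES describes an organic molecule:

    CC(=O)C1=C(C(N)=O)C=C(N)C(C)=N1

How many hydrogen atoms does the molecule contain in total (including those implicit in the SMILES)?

Walk through each heavy atom and fill implicit hydrogens from standard valence (C 4, N 3, O 2, S 2, halogen 1):
  atom 1: C, bond orders sum to 1 (valence 4) → 3 H
  atom 2: C, bond orders sum to 4 (valence 4) → 0 H
  atom 3: O, bond orders sum to 2 (valence 2) → 0 H
  atom 4: C, bond orders sum to 4 (valence 4) → 0 H
  atom 5: C, bond orders sum to 4 (valence 4) → 0 H
  atom 6: C, bond orders sum to 4 (valence 4) → 0 H
  atom 7: N, bond orders sum to 1 (valence 3) → 2 H
  atom 8: O, bond orders sum to 2 (valence 2) → 0 H
  atom 9: C, bond orders sum to 3 (valence 4) → 1 H
  atom 10: C, bond orders sum to 4 (valence 4) → 0 H
  atom 11: N, bond orders sum to 1 (valence 3) → 2 H
  atom 12: C, bond orders sum to 4 (valence 4) → 0 H
  atom 13: C, bond orders sum to 1 (valence 4) → 3 H
  atom 14: N, bond orders sum to 3 (valence 3) → 0 H
Total hydrogens: 11.

11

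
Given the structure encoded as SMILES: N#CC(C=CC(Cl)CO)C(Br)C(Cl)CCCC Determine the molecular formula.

Walk through each heavy atom and fill implicit hydrogens from standard valence (C 4, N 3, O 2, S 2, halogen 1):
  atom 1: N, bond orders sum to 3 (valence 3) → 0 H
  atom 2: C, bond orders sum to 4 (valence 4) → 0 H
  atom 3: C, bond orders sum to 3 (valence 4) → 1 H
  atom 4: C, bond orders sum to 3 (valence 4) → 1 H
  atom 5: C, bond orders sum to 3 (valence 4) → 1 H
  atom 6: C, bond orders sum to 3 (valence 4) → 1 H
  atom 7: Cl (halogen, monovalent) → 0 H
  atom 8: C, bond orders sum to 2 (valence 4) → 2 H
  atom 9: O, bond orders sum to 1 (valence 2) → 1 H
  atom 10: C, bond orders sum to 3 (valence 4) → 1 H
  atom 11: Br (halogen, monovalent) → 0 H
  atom 12: C, bond orders sum to 3 (valence 4) → 1 H
  atom 13: Cl (halogen, monovalent) → 0 H
  atom 14: C, bond orders sum to 2 (valence 4) → 2 H
  atom 15: C, bond orders sum to 2 (valence 4) → 2 H
  atom 16: C, bond orders sum to 2 (valence 4) → 2 H
  atom 17: C, bond orders sum to 1 (valence 4) → 3 H
Totals → C:12, H:18, Br:1, Cl:2, N:1, O:1.

C12H18BrCl2NO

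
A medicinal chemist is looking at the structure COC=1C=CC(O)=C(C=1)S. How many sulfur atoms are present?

1

Scan the SMILES for S atoms (remember two-letter symbols like Cl and Br are single atoms).
Sulfur count: 1.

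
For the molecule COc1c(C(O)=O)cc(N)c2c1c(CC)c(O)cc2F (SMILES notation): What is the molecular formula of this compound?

Walk through each heavy atom and fill implicit hydrogens from standard valence (C 4, N 3, O 2, S 2, halogen 1); for lowercase aromatic atoms, an aromatic c carries 1 H when it has two neighbours and 0 H with three, and aromatic n carries 0 H:
  atom 1: C, bond orders sum to 1 (valence 4) → 3 H
  atom 2: O, bond orders sum to 2 (valence 2) → 0 H
  atom 3: aromatic c, 3 neighbours → 0 H
  atom 4: aromatic c, 3 neighbours → 0 H
  atom 5: C, bond orders sum to 4 (valence 4) → 0 H
  atom 6: O, bond orders sum to 1 (valence 2) → 1 H
  atom 7: O, bond orders sum to 2 (valence 2) → 0 H
  atom 8: aromatic c, 2 neighbours → 1 H
  atom 9: aromatic c, 3 neighbours → 0 H
  atom 10: N, bond orders sum to 1 (valence 3) → 2 H
  atom 11: aromatic c, 3 neighbours → 0 H
  atom 12: aromatic c, 3 neighbours → 0 H
  atom 13: aromatic c, 3 neighbours → 0 H
  atom 14: C, bond orders sum to 2 (valence 4) → 2 H
  atom 15: C, bond orders sum to 1 (valence 4) → 3 H
  atom 16: aromatic c, 3 neighbours → 0 H
  atom 17: O, bond orders sum to 1 (valence 2) → 1 H
  atom 18: aromatic c, 2 neighbours → 1 H
  atom 19: aromatic c, 3 neighbours → 0 H
  atom 20: F (halogen, monovalent) → 0 H
Totals → C:14, H:14, F:1, N:1, O:4.

C14H14FNO4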